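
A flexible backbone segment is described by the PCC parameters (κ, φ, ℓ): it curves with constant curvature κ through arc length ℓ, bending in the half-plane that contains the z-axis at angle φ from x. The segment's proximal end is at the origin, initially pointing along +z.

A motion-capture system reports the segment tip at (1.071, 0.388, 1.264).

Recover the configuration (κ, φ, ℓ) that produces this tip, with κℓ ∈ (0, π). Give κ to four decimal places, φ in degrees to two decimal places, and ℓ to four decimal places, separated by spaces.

ρ = √(x²+y²) = √(1.071² + 0.388²) = 1.13912
φ = atan2(y, x) mod 360° = atan2(0.388, 1.071) = 19.9143°
|p|² = ρ² + z² = 1.13912² + 1.264² = 2.89528
κ = 2ρ / |p|² = 2×1.13912 / 2.89528 = 0.78688
θ = 2·atan2(ρ, z) = 2·atan2(1.13912, 1.264) = 1.46695 rad
ℓ = θ/κ = 1.46695/0.78688 = 1.86427

0.7869 19.91 1.8643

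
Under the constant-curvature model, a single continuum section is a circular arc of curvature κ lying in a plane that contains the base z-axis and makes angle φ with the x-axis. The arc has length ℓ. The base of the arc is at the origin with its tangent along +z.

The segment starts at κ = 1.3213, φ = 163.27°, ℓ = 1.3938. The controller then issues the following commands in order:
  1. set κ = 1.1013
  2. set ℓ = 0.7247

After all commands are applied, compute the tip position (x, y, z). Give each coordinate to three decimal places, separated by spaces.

-0.263 0.079 0.650

initial: κ=1.3213, φ=163.27°, ℓ=1.3938
cmd 1: set κ=1.1013 → (κ,φ,ℓ)=(1.1013,163.27°,1.3938) → tip=(-0.8385,0.2520,0.9074)
cmd 2: set ℓ=0.7247 → (κ,φ,ℓ)=(1.1013,163.27°,0.7247) → tip=(-0.2626,0.0789,0.6502)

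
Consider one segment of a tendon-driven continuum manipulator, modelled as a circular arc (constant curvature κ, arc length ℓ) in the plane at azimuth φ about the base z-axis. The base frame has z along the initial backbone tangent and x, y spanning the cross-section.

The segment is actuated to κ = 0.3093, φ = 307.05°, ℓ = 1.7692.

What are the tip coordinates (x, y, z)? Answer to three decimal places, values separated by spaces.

θ = κ·ℓ = 0.3093 × 1.7692 = 0.54721 rad
ρ = (1 − cos θ)/κ = (1 − 0.85398)/0.3093 = 0.47211
z = sin θ / κ = 0.52031/0.3093 = 1.68222
x = ρ cos φ = 0.47211 × cos(307.05°) = 0.28445
y = ρ sin φ = 0.47211 × sin(307.05°) = -0.37679

0.284 -0.377 1.682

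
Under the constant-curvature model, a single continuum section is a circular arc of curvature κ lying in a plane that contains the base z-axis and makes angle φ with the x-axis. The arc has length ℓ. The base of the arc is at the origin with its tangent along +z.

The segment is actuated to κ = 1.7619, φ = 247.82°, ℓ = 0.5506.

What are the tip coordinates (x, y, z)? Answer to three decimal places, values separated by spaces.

-0.093 -0.229 0.468

θ = κ·ℓ = 1.7619 × 0.5506 = 0.97010 rad
ρ = (1 − cos θ)/κ = (1 − 0.56522)/1.7619 = 0.24677
z = sin θ / κ = 0.82494/1.7619 = 0.46821
x = ρ cos φ = 0.24677 × cos(247.82°) = -0.09316
y = ρ sin φ = 0.24677 × sin(247.82°) = -0.22851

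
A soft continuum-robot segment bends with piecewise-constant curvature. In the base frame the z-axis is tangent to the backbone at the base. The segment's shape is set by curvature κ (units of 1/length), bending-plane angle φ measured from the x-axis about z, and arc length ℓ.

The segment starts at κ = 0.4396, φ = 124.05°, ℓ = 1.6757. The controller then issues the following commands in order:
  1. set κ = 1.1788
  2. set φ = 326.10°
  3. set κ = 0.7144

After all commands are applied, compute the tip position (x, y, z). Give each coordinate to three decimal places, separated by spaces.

initial: κ=0.4396, φ=124.05°, ℓ=1.6757
cmd 1: set κ=1.1788 → (κ,φ,ℓ)=(1.1788,124.05°,1.6757) → tip=(-0.6619,0.9795,0.7799)
cmd 2: set φ=326.10° → (κ,φ,ℓ)=(1.1788,326.10°,1.6757) → tip=(0.9812,-0.6594,0.7799)
cmd 3: set κ=0.7144 → (κ,φ,ℓ)=(0.7144,326.10°,1.6757) → tip=(0.7377,-0.4957,1.3032)

0.738 -0.496 1.303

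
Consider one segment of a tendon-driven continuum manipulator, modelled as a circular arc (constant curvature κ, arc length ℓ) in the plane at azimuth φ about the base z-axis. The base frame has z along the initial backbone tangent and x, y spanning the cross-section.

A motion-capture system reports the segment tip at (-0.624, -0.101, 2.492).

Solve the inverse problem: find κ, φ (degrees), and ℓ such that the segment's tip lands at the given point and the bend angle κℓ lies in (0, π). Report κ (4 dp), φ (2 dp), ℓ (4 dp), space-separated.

ρ = √(x²+y²) = √(-0.624² + -0.101²) = 0.63212
φ = atan2(y, x) mod 360° = atan2(-0.101, -0.624) = 189.1941°
|p|² = ρ² + z² = 0.63212² + 2.492² = 6.60964
κ = 2ρ / |p|² = 2×0.63212 / 6.60964 = 0.19127
θ = 2·atan2(ρ, z) = 2·atan2(0.63212, 2.492) = 0.49684 rad
ℓ = θ/κ = 0.49684/0.19127 = 2.59756

0.1913 189.19 2.5976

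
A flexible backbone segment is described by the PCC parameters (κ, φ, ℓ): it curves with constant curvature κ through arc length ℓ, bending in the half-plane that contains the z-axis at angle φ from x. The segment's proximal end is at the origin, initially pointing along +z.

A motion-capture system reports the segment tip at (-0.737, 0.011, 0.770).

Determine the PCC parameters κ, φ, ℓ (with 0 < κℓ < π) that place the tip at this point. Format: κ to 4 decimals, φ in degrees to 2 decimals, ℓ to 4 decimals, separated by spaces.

ρ = √(x²+y²) = √(-0.737² + 0.011²) = 0.73708
φ = atan2(y, x) mod 360° = atan2(0.011, -0.737) = 179.1449°
|p|² = ρ² + z² = 0.73708² + 0.770² = 1.13619
κ = 2ρ / |p|² = 2×0.73708 / 1.13619 = 1.29746
θ = 2·atan2(ρ, z) = 2·atan2(0.73708, 0.770) = 1.52712 rad
ℓ = θ/κ = 1.52712/1.29746 = 1.17700

1.2975 179.14 1.1770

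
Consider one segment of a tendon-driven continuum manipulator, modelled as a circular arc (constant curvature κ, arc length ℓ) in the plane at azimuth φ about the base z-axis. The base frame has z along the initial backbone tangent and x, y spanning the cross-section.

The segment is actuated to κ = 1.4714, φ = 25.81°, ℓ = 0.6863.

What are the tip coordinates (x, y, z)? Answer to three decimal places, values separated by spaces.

0.286 0.138 0.575

θ = κ·ℓ = 1.4714 × 0.6863 = 1.00982 rad
ρ = (1 − cos θ)/κ = (1 − 0.53201)/1.4714 = 0.31806
z = sin θ / κ = 0.84674/1.4714 = 0.57546
x = ρ cos φ = 0.31806 × cos(25.81°) = 0.28633
y = ρ sin φ = 0.31806 × sin(25.81°) = 0.13848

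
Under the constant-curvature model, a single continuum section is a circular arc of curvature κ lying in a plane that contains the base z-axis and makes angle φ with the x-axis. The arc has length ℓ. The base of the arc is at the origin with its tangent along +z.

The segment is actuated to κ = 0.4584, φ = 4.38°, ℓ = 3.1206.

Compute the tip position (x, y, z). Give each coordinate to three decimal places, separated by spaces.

θ = κ·ℓ = 0.4584 × 3.1206 = 1.43048 rad
ρ = (1 − cos θ)/κ = (1 − 0.13985)/0.4584 = 1.87641
z = sin θ / κ = 0.99017/0.4584 = 2.16006
x = ρ cos φ = 1.87641 × cos(4.38°) = 1.87093
y = ρ sin φ = 1.87641 × sin(4.38°) = 0.14330

1.871 0.143 2.160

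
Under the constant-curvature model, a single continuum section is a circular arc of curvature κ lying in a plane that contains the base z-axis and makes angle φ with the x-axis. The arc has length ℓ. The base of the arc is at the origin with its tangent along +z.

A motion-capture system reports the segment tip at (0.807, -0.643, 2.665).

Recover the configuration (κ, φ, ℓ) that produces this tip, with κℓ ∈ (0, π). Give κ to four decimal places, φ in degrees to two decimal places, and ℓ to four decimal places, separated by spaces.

ρ = √(x²+y²) = √(0.807² + -0.643²) = 1.03184
φ = atan2(y, x) mod 360° = atan2(-0.643, 0.807) = 321.4529°
|p|² = ρ² + z² = 1.03184² + 2.665² = 8.16692
κ = 2ρ / |p|² = 2×1.03184 / 8.16692 = 0.25269
θ = 2·atan2(ρ, z) = 2·atan2(1.03184, 2.665) = 0.73882 rad
ℓ = θ/κ = 0.73882/0.25269 = 2.92383

0.2527 321.45 2.9238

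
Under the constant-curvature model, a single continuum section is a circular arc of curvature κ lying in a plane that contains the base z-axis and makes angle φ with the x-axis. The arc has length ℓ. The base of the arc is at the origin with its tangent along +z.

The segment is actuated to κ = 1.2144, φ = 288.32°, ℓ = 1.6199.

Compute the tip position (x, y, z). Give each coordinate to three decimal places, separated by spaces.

0.359 -1.084 0.760

θ = κ·ℓ = 1.2144 × 1.6199 = 1.96721 rad
ρ = (1 − cos θ)/κ = (1 − -0.38611)/1.2144 = 1.14139
z = sin θ / κ = 0.92245/1.2144 = 0.75960
x = ρ cos φ = 1.14139 × cos(288.32°) = 0.35877
y = ρ sin φ = 1.14139 × sin(288.32°) = -1.08354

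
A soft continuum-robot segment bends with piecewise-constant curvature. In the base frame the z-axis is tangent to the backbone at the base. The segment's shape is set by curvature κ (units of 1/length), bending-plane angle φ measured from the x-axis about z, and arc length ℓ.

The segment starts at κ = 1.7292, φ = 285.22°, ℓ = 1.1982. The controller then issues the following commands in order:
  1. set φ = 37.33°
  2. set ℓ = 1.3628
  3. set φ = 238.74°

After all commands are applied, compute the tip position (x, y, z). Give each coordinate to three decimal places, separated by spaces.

initial: κ=1.7292, φ=285.22°, ℓ=1.1982
cmd 1: set φ=37.33° → (κ,φ,ℓ)=(1.7292,37.33°,1.1982) → tip=(0.6808,0.5192,0.5072)
cmd 2: set ℓ=1.3628 → (κ,φ,ℓ)=(1.7292,37.33°,1.3628) → tip=(0.7851,0.5987,0.4088)
cmd 3: set φ=238.74° → (κ,φ,ℓ)=(1.7292,238.74°,1.3628) → tip=(-0.5124,-0.8440,0.4088)

-0.512 -0.844 0.409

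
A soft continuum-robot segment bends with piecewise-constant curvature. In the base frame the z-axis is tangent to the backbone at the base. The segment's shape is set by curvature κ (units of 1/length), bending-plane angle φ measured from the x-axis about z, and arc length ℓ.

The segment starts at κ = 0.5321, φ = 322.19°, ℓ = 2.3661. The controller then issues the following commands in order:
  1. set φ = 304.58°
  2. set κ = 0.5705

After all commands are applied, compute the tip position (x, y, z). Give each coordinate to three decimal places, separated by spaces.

initial: κ=0.5321, φ=322.19°, ℓ=2.3661
cmd 1: set φ=304.58° → (κ,φ,ℓ)=(0.5321,304.58°,2.3661) → tip=(0.7394,-1.0727,1.7887)
cmd 2: set κ=0.5705 → (κ,φ,ℓ)=(0.5705,304.58°,2.3661) → tip=(0.7768,-1.1269,1.7102)

0.777 -1.127 1.710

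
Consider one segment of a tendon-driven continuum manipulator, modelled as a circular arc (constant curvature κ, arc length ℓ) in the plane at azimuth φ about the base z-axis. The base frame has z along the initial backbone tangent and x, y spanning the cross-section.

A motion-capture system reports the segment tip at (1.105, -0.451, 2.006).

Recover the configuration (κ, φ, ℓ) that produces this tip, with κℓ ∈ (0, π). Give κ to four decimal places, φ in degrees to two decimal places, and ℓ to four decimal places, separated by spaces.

ρ = √(x²+y²) = √(1.105² + -0.451²) = 1.19349
φ = atan2(y, x) mod 360° = atan2(-0.451, 1.105) = 337.7974°
|p|² = ρ² + z² = 1.19349² + 2.006² = 5.44846
κ = 2ρ / |p|² = 2×1.19349 / 5.44846 = 0.43810
θ = 2·atan2(ρ, z) = 2·atan2(1.19349, 2.006) = 1.07341 rad
ℓ = θ/κ = 1.07341/0.43810 = 2.45014

0.4381 337.80 2.4501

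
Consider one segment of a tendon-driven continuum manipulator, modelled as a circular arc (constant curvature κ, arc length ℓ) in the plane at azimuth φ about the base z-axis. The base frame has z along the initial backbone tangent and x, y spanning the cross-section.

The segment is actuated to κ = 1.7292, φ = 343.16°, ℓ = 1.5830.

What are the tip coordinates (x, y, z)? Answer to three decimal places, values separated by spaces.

1.062 -0.322 0.227

θ = κ·ℓ = 1.7292 × 1.5830 = 2.73732 rad
ρ = (1 − cos θ)/κ = (1 − -0.91939)/1.7292 = 1.10999
z = sin θ / κ = 0.39335/1.7292 = 0.22747
x = ρ cos φ = 1.10999 × cos(343.16°) = 1.06239
y = ρ sin φ = 1.10999 × sin(343.16°) = -0.32156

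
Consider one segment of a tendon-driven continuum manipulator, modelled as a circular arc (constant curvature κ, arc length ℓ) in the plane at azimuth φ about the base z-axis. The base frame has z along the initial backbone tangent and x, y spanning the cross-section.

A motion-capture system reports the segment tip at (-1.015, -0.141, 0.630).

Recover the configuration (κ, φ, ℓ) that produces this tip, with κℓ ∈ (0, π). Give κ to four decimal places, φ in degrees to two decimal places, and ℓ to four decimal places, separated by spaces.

ρ = √(x²+y²) = √(-1.015² + -0.141²) = 1.02475
φ = atan2(y, x) mod 360° = atan2(-0.141, -1.015) = 187.9087°
|p|² = ρ² + z² = 1.02475² + 0.630² = 1.44701
κ = 2ρ / |p|² = 2×1.02475 / 1.44701 = 1.41637
θ = 2·atan2(ρ, z) = 2·atan2(1.02475, 0.630) = 2.03915 rad
ℓ = θ/κ = 2.03915/1.41637 = 1.43970

1.4164 187.91 1.4397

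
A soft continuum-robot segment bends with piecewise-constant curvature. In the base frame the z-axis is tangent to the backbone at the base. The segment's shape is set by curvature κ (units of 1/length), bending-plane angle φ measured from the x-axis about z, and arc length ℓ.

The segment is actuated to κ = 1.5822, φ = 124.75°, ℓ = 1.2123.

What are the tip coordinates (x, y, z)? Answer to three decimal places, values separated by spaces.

-0.483 0.696 0.594

θ = κ·ℓ = 1.5822 × 1.2123 = 1.91810 rad
ρ = (1 − cos θ)/κ = (1 − -0.34036)/1.5822 = 0.84715
z = sin θ / κ = 0.94029/1.5822 = 0.59429
x = ρ cos φ = 0.84715 × cos(124.75°) = -0.48287
y = ρ sin φ = 0.84715 × sin(124.75°) = 0.69606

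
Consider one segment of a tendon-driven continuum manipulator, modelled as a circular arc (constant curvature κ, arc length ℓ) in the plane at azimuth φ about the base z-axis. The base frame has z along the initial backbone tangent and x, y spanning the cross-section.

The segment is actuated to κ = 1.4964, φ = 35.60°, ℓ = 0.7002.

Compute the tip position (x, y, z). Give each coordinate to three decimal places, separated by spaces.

θ = κ·ℓ = 1.4964 × 0.7002 = 1.04778 rad
ρ = (1 − cos θ)/κ = (1 − 0.49950)/1.4964 = 0.33447
z = sin θ / κ = 0.86632/1.4964 = 0.57893
x = ρ cos φ = 0.33447 × cos(35.60°) = 0.27196
y = ρ sin φ = 0.33447 × sin(35.60°) = 0.19470

0.272 0.195 0.579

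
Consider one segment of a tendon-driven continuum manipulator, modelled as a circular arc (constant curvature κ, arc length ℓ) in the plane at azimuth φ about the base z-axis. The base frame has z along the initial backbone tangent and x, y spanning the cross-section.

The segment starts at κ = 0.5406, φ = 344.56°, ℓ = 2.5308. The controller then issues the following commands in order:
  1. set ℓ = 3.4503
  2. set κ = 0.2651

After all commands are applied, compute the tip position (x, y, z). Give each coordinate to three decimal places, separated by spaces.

1.418 -0.392 2.989

initial: κ=0.5406, φ=344.56°, ℓ=2.5308
cmd 1: set ℓ=3.4503 → (κ,φ,ℓ)=(0.5406,344.56°,3.4503) → tip=(2.3005,-0.6354,1.7702)
cmd 2: set κ=0.2651 → (κ,φ,ℓ)=(0.2651,344.56°,3.4503) → tip=(1.4179,-0.3916,2.9889)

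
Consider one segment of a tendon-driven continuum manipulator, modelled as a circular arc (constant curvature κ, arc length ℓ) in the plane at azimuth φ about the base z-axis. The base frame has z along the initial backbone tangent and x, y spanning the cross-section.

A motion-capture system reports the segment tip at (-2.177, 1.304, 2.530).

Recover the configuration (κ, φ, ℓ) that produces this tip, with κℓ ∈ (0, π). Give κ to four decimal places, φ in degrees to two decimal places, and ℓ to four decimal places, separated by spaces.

0.3953 149.08 3.9818

ρ = √(x²+y²) = √(-2.177² + 1.304²) = 2.53767
φ = atan2(y, x) mod 360° = atan2(1.304, -2.177) = 149.0788°
|p|² = ρ² + z² = 2.53767² + 2.530² = 12.84064
κ = 2ρ / |p|² = 2×2.53767 / 12.84064 = 0.39526
θ = 2·atan2(ρ, z) = 2·atan2(2.53767, 2.530) = 1.57382 rad
ℓ = θ/κ = 1.57382/0.39526 = 3.98179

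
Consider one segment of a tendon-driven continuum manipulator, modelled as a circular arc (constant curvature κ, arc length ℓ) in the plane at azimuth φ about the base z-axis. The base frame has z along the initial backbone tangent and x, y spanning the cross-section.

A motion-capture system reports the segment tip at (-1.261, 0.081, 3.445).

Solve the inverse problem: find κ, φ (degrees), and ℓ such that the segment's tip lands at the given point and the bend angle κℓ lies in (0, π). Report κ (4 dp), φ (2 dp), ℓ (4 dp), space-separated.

0.1877 176.32 3.7461

ρ = √(x²+y²) = √(-1.261² + 0.081²) = 1.26360
φ = atan2(y, x) mod 360° = atan2(0.081, -1.261) = 176.3247°
|p|² = ρ² + z² = 1.26360² + 3.445² = 13.46471
κ = 2ρ / |p|² = 2×1.26360 / 13.46471 = 0.18769
θ = 2·atan2(ρ, z) = 2·atan2(1.26360, 3.445) = 0.70311 rad
ℓ = θ/κ = 0.70311/0.18769 = 3.74612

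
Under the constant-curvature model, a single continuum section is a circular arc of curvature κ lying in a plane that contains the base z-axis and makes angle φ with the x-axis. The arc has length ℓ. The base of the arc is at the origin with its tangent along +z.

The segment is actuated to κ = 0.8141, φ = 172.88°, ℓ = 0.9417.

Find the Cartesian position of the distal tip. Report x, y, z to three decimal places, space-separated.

θ = κ·ℓ = 0.8141 × 0.9417 = 0.76664 rad
ρ = (1 − cos θ)/κ = (1 − 0.72025)/0.8141 = 0.34363
z = sin θ / κ = 0.69372/0.8141 = 0.85213
x = ρ cos φ = 0.34363 × cos(172.88°) = -0.34098
y = ρ sin φ = 0.34363 × sin(172.88°) = 0.04259

-0.341 0.043 0.852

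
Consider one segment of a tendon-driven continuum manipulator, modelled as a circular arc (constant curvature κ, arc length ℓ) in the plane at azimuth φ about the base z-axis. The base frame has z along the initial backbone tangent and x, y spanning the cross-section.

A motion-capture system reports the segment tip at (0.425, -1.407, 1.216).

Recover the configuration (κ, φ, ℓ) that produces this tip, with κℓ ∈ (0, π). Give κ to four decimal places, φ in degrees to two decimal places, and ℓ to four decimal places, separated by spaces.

0.8078 286.81 2.1778

ρ = √(x²+y²) = √(0.425² + -1.407²) = 1.46979
φ = atan2(y, x) mod 360° = atan2(-1.407, 0.425) = 286.8075°
|p|² = ρ² + z² = 1.46979² + 1.216² = 3.63893
κ = 2ρ / |p|² = 2×1.46979 / 3.63893 = 0.80781
θ = 2·atan2(ρ, z) = 2·atan2(1.46979, 1.216) = 1.75922 rad
ℓ = θ/κ = 1.75922/0.80781 = 2.17776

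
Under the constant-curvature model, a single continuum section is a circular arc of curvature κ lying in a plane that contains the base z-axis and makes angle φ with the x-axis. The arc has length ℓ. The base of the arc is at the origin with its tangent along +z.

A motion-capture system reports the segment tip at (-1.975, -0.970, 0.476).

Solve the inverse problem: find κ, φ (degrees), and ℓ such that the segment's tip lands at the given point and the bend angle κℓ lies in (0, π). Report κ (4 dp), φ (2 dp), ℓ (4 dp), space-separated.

ρ = √(x²+y²) = √(-1.975² + -0.970²) = 2.20035
φ = atan2(y, x) mod 360° = atan2(-0.970, -1.975) = 206.1575°
|p|² = ρ² + z² = 2.20035² + 0.476² = 5.06810
κ = 2ρ / |p|² = 2×2.20035 / 5.06810 = 0.86831
θ = 2·atan2(ρ, z) = 2·atan2(2.20035, 0.476) = 2.71550 rad
ℓ = θ/κ = 2.71550/0.86831 = 3.12733

0.8683 206.16 3.1273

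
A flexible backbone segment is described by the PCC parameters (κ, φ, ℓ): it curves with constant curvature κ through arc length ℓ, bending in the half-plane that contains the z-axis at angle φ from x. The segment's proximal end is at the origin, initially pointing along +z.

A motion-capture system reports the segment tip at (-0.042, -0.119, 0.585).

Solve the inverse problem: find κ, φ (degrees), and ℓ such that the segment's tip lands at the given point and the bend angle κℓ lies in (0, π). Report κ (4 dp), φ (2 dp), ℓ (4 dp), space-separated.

ρ = √(x²+y²) = √(-0.042² + -0.119²) = 0.12619
φ = atan2(y, x) mod 360° = atan2(-0.119, -0.042) = 250.5600°
|p|² = ρ² + z² = 0.12619² + 0.585² = 0.35815
κ = 2ρ / |p|² = 2×0.12619 / 0.35815 = 0.70470
θ = 2·atan2(ρ, z) = 2·atan2(0.12619, 0.585) = 0.42492 rad
ℓ = θ/κ = 0.42492/0.70470 = 0.60298

0.7047 250.56 0.6030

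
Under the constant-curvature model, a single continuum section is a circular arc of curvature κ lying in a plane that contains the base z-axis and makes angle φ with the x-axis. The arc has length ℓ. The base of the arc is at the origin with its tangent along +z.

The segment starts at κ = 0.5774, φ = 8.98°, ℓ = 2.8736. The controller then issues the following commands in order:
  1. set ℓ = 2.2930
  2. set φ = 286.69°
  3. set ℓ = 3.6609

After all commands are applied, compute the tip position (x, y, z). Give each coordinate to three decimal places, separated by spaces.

initial: κ=0.5774, φ=8.98°, ℓ=2.8736
cmd 1: set ℓ=2.2930 → (κ,φ,ℓ)=(0.5774,8.98°,2.2930) → tip=(1.2927,0.2043,1.6794)
cmd 2: set φ=286.69° → (κ,φ,ℓ)=(0.5774,286.69°,2.2930) → tip=(0.3759,-1.2536,1.6794)
cmd 3: set ℓ=3.6609 → (κ,φ,ℓ)=(0.5774,286.69°,3.6609) → tip=(0.7544,-2.5161,1.4828)

0.754 -2.516 1.483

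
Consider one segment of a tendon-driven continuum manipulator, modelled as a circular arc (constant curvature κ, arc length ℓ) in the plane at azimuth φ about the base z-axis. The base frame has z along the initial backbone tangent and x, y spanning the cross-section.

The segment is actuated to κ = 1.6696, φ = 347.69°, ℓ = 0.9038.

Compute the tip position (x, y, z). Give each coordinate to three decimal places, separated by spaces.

θ = κ·ℓ = 1.6696 × 0.9038 = 1.50898 rad
ρ = (1 − cos θ)/κ = (1 − 0.06177)/1.6696 = 0.56195
z = sin θ / κ = 0.99809/1.6696 = 0.59780
x = ρ cos φ = 0.56195 × cos(347.69°) = 0.54903
y = ρ sin φ = 0.56195 × sin(347.69°) = -0.11981

0.549 -0.120 0.598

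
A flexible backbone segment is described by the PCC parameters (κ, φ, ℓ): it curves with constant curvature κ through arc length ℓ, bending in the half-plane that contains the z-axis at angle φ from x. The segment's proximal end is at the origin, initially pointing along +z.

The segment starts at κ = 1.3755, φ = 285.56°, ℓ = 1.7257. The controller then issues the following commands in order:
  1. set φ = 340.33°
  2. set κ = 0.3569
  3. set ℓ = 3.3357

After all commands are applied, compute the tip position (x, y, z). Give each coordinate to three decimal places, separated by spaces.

initial: κ=1.3755, φ=285.56°, ℓ=1.7257
cmd 1: set φ=340.33° → (κ,φ,ℓ)=(1.3755,340.33°,1.7257) → tip=(1.1771,-0.4208,0.5050)
cmd 2: set κ=0.3569 → (κ,φ,ℓ)=(0.3569,340.33°,1.7257) → tip=(0.4848,-0.1733,1.6186)
cmd 3: set ℓ=3.3357 → (κ,φ,ℓ)=(0.3569,340.33°,3.3357) → tip=(1.6591,-0.5931,2.6017)

1.659 -0.593 2.602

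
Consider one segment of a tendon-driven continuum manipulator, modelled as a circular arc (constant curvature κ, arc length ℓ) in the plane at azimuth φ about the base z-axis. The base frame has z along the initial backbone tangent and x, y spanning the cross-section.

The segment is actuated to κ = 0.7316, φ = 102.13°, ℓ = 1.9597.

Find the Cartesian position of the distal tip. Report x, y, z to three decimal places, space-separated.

-0.248 1.154 1.354

θ = κ·ℓ = 0.7316 × 1.9597 = 1.43372 rad
ρ = (1 − cos θ)/κ = (1 − 0.13665)/0.7316 = 1.18008
z = sin θ / κ = 0.99062/0.7316 = 1.35404
x = ρ cos φ = 1.18008 × cos(102.13°) = -0.24797
y = ρ sin φ = 1.18008 × sin(102.13°) = 1.15374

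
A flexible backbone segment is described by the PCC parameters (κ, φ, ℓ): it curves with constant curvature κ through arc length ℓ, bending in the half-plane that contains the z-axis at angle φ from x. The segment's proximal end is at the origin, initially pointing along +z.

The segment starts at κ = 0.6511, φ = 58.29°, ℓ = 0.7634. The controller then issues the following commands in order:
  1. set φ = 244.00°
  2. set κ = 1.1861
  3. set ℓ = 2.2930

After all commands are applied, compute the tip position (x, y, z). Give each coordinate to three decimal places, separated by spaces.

-0.707 -1.449 0.345

initial: κ=0.6511, φ=58.29°, ℓ=0.7634
cmd 1: set φ=244.00° → (κ,φ,ℓ)=(0.6511,244.00°,0.7634) → tip=(-0.0815,-0.1670,0.7324)
cmd 2: set κ=1.1861 → (κ,φ,ℓ)=(1.1861,244.00°,0.7634) → tip=(-0.1414,-0.2900,0.6633)
cmd 3: set ℓ=2.2930 → (κ,φ,ℓ)=(1.1861,244.00°,2.2930) → tip=(-0.7068,-1.4491,0.3452)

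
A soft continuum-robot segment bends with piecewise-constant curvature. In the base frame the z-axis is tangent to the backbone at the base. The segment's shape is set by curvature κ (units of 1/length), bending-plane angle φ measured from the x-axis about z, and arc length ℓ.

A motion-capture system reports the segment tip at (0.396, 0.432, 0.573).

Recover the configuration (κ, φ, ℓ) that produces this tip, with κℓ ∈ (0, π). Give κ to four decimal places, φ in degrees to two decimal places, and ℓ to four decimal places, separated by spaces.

ρ = √(x²+y²) = √(0.396² + 0.432²) = 0.58604
φ = atan2(y, x) mod 360° = atan2(0.432, 0.396) = 47.4896°
|p|² = ρ² + z² = 0.58604² + 0.573² = 0.67177
κ = 2ρ / |p|² = 2×0.58604 / 0.67177 = 1.74476
θ = 2·atan2(ρ, z) = 2·atan2(0.58604, 0.573) = 1.59329 rad
ℓ = θ/κ = 1.59329/1.74476 = 0.91319

1.7448 47.49 0.9132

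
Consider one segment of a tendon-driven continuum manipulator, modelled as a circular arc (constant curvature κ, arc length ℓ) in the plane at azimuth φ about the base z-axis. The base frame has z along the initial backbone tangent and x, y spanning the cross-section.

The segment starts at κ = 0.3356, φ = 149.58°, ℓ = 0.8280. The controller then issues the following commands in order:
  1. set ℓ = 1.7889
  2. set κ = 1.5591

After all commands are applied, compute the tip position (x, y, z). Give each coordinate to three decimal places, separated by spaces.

initial: κ=0.3356, φ=149.58°, ℓ=0.8280
cmd 1: set ℓ=1.7889 → (κ,φ,ℓ)=(0.3356,149.58°,1.7889) → tip=(-0.4493,0.2638,1.6834)
cmd 2: set κ=1.5591 → (κ,φ,ℓ)=(1.5591,149.58°,1.7889) → tip=(-1.0722,0.6296,0.2214)

-1.072 0.630 0.221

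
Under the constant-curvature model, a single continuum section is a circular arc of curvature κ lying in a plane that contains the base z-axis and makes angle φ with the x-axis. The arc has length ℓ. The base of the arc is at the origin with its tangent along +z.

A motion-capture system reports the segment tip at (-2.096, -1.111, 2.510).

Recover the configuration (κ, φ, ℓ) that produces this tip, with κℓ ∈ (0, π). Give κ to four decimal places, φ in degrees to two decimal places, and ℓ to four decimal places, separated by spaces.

ρ = √(x²+y²) = √(-2.096² + -1.111²) = 2.37224
φ = atan2(y, x) mod 360° = atan2(-1.111, -2.096) = 207.9262°
|p|² = ρ² + z² = 2.37224² + 2.510² = 11.92764
κ = 2ρ / |p|² = 2×2.37224 / 11.92764 = 0.39777
θ = 2·atan2(ρ, z) = 2·atan2(2.37224, 2.510) = 1.51438 rad
ℓ = θ/κ = 1.51438/0.39777 = 3.80715

0.3978 207.93 3.8071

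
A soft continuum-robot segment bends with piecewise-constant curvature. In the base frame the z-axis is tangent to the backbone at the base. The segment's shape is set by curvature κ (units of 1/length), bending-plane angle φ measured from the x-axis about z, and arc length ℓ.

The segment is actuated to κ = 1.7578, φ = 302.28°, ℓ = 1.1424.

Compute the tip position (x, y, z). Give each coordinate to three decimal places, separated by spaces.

θ = κ·ℓ = 1.7578 × 1.1424 = 2.00811 rad
ρ = (1 − cos θ)/κ = (1 − -0.42351)/1.7578 = 0.80982
z = sin θ / κ = 0.90589/1.7578 = 0.51536
x = ρ cos φ = 0.80982 × cos(302.28°) = 0.43249
y = ρ sin φ = 0.80982 × sin(302.28°) = -0.68466

0.432 -0.685 0.515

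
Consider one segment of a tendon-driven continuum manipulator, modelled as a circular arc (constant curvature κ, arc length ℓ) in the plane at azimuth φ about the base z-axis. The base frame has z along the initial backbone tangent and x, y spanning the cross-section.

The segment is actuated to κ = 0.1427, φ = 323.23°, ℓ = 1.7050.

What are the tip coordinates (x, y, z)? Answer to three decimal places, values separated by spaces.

0.165 -0.124 1.688

θ = κ·ℓ = 0.1427 × 1.7050 = 0.24330 rad
ρ = (1 − cos θ)/κ = (1 − 0.97055)/0.1427 = 0.20640
z = sin θ / κ = 0.24091/0.1427 = 1.68823
x = ρ cos φ = 0.20640 × cos(323.23°) = 0.16533
y = ρ sin φ = 0.20640 × sin(323.23°) = -0.12355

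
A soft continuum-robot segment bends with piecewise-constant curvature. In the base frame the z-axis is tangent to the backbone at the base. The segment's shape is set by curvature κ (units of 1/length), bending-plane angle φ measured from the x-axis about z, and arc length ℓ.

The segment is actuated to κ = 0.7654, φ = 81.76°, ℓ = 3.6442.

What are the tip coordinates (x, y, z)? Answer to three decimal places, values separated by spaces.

0.363 2.507 0.451

θ = κ·ℓ = 0.7654 × 3.6442 = 2.78927 rad
ρ = (1 − cos θ)/κ = (1 − -0.93857)/0.7654 = 2.53276
z = sin θ / κ = 0.34508/0.7654 = 0.45085
x = ρ cos φ = 2.53276 × cos(81.76°) = 0.36299
y = ρ sin φ = 2.53276 × sin(81.76°) = 2.50661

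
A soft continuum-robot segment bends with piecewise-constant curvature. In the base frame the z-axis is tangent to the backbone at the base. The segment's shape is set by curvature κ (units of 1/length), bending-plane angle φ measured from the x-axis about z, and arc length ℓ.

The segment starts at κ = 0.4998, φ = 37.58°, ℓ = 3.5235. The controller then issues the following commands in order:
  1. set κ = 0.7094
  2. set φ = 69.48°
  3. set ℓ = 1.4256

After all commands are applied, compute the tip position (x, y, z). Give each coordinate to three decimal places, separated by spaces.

0.232 0.620 1.195

initial: κ=0.4998, φ=37.58°, ℓ=3.5235
cmd 1: set κ=0.7094 → (κ,φ,ℓ)=(0.7094,37.58°,3.5235) → tip=(2.0119,1.5482,0.8441)
cmd 2: set φ=69.48° → (κ,φ,ℓ)=(0.7094,69.48°,3.5235) → tip=(0.8899,2.3775,0.8441)
cmd 3: set ℓ=1.4256 → (κ,φ,ℓ)=(0.7094,69.48°,1.4256) → tip=(0.2319,0.6195,1.1947)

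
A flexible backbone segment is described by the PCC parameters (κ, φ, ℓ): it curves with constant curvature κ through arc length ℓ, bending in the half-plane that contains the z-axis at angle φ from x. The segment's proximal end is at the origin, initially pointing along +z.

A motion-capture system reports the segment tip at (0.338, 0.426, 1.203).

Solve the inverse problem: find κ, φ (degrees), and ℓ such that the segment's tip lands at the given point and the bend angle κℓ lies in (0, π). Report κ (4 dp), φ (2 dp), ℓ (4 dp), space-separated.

0.6240 51.57 1.3607

ρ = √(x²+y²) = √(0.338² + 0.426²) = 0.54380
φ = atan2(y, x) mod 360° = atan2(0.426, 0.338) = 51.5706°
|p|² = ρ² + z² = 0.54380² + 1.203² = 1.74293
κ = 2ρ / |p|² = 2×0.54380 / 1.74293 = 0.62401
θ = 2·atan2(ρ, z) = 2·atan2(0.54380, 1.203) = 0.84909 rad
ℓ = θ/κ = 0.84909/0.62401 = 1.36071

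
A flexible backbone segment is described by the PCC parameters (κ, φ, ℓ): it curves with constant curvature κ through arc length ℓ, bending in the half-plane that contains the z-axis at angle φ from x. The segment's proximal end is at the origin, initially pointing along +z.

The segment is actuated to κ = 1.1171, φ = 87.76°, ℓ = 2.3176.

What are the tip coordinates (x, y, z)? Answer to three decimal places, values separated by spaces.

0.065 1.656 0.470

θ = κ·ℓ = 1.1171 × 2.3176 = 2.58899 rad
ρ = (1 − cos θ)/κ = (1 − -0.85116)/1.1171 = 1.65711
z = sin θ / κ = 0.52490/1.1171 = 0.46988
x = ρ cos φ = 1.65711 × cos(87.76°) = 0.06477
y = ρ sin φ = 1.65711 × sin(87.76°) = 1.65585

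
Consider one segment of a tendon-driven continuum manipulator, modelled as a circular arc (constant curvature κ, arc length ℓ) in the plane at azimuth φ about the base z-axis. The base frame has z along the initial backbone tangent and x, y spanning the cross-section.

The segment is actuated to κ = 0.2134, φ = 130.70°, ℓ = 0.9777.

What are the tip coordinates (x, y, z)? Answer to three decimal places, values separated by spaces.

-0.066 0.077 0.971

θ = κ·ℓ = 0.2134 × 0.9777 = 0.20864 rad
ρ = (1 − cos θ)/κ = (1 − 0.97831)/0.2134 = 0.10162
z = sin θ / κ = 0.20713/0.2134 = 0.97062
x = ρ cos φ = 0.10162 × cos(130.70°) = -0.06627
y = ρ sin φ = 0.10162 × sin(130.70°) = 0.07705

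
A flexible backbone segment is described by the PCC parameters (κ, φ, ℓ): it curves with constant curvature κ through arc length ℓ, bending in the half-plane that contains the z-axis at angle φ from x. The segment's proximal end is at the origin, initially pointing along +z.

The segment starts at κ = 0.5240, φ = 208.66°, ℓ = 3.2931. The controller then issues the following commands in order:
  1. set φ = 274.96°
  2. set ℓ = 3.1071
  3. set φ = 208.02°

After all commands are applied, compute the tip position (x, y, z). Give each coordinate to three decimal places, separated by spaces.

initial: κ=0.5240, φ=208.66°, ℓ=3.2931
cmd 1: set φ=274.96° → (κ,φ,ℓ)=(0.5240,274.96°,3.2931) → tip=(0.1904,-2.1944,1.8856)
cmd 2: set ℓ=3.1071 → (κ,φ,ℓ)=(0.5240,274.96°,3.1071) → tip=(0.1745,-2.0102,1.9053)
cmd 3: set φ=208.02° → (κ,φ,ℓ)=(0.5240,208.02°,3.1071) → tip=(-1.7812,-0.9479,1.9053)

-1.781 -0.948 1.905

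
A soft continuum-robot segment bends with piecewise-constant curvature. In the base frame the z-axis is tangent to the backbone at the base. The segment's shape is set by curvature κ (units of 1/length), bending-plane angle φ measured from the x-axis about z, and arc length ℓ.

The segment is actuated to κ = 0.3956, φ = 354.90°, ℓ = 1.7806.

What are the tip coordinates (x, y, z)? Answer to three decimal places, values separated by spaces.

0.599 -0.053 1.637

θ = κ·ℓ = 0.3956 × 1.7806 = 0.70441 rad
ρ = (1 − cos θ)/κ = (1 − 0.76200)/0.3956 = 0.60163
z = sin θ / κ = 0.64758/0.3956 = 1.63696
x = ρ cos φ = 0.60163 × cos(354.90°) = 0.59924
y = ρ sin φ = 0.60163 × sin(354.90°) = -0.05348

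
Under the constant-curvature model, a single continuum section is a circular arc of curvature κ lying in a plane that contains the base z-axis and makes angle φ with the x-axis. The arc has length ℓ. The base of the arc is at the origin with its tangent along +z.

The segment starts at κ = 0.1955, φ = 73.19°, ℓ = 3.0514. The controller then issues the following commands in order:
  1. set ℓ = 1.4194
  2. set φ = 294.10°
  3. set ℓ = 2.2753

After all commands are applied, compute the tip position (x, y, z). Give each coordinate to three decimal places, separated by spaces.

initial: κ=0.1955, φ=73.19°, ℓ=3.0514
cmd 1: set ℓ=1.4194 → (κ,φ,ℓ)=(0.1955,73.19°,1.4194) → tip=(0.0566,0.1873,1.4013)
cmd 2: set φ=294.10° → (κ,φ,ℓ)=(0.1955,294.10°,1.4194) → tip=(0.0799,-0.1786,1.4013)
cmd 3: set ℓ=2.2753 → (κ,φ,ℓ)=(0.1955,294.10°,2.2753) → tip=(0.2033,-0.4544,2.2010)

0.203 -0.454 2.201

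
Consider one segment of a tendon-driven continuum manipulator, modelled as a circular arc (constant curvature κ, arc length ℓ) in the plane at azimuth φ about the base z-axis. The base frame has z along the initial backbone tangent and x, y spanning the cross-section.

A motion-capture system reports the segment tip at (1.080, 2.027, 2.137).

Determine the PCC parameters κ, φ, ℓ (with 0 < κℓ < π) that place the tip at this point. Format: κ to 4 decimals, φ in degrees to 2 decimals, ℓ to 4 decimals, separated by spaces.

ρ = √(x²+y²) = √(1.080² + 2.027²) = 2.29676
φ = atan2(y, x) mod 360° = atan2(2.027, 1.080) = 61.9510°
|p|² = ρ² + z² = 2.29676² + 2.137² = 9.84190
κ = 2ρ / |p|² = 2×2.29676 / 9.84190 = 0.46673
θ = 2·atan2(ρ, z) = 2·atan2(2.29676, 2.137) = 1.64283 rad
ℓ = θ/κ = 1.64283/0.46673 = 3.51986

0.4667 61.95 3.5199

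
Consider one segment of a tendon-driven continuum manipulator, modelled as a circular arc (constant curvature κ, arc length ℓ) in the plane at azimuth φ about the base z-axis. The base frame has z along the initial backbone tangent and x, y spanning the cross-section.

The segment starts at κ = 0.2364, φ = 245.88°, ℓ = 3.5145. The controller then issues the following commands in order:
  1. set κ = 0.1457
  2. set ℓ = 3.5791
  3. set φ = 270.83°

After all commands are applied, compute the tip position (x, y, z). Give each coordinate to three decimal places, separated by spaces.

0.013 -0.912 3.419

initial: κ=0.2364, φ=245.88°, ℓ=3.5145
cmd 1: set κ=0.1457 → (κ,φ,ℓ)=(0.1457,245.88°,3.5145) → tip=(-0.3597,-0.8035,3.3629)
cmd 2: set ℓ=3.5791 → (κ,φ,ℓ)=(0.1457,245.88°,3.5791) → tip=(-0.3728,-0.8326,3.4191)
cmd 3: set φ=270.83° → (κ,φ,ℓ)=(0.1457,270.83°,3.5791) → tip=(0.0132,-0.9122,3.4191)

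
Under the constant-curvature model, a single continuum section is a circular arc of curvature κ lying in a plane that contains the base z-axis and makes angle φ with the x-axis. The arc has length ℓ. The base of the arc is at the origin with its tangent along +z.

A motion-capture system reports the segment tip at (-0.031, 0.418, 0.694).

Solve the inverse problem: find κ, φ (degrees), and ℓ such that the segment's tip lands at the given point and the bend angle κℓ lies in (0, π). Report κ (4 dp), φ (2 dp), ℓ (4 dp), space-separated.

1.2753 94.24 0.8521

ρ = √(x²+y²) = √(-0.031² + 0.418²) = 0.41915
φ = atan2(y, x) mod 360° = atan2(0.418, -0.031) = 94.2414°
|p|² = ρ² + z² = 0.41915² + 0.694² = 0.65732
κ = 2ρ / |p|² = 2×0.41915 / 0.65732 = 1.27532
θ = 2·atan2(ρ, z) = 2·atan2(0.41915, 0.694) = 1.08665 rad
ℓ = θ/κ = 1.08665/1.27532 = 0.85206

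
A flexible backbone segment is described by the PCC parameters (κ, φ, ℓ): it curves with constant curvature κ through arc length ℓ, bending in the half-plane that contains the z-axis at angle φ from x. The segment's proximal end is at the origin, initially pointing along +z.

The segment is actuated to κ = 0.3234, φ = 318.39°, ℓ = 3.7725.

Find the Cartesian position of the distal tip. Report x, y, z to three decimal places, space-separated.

1.518 -1.348 2.904

θ = κ·ℓ = 0.3234 × 3.7725 = 1.22003 rad
ρ = (1 − cos θ)/κ = (1 − 0.34362)/0.3234 = 2.02962
z = sin θ / κ = 0.93911/0.3234 = 2.90386
x = ρ cos φ = 2.02962 × cos(318.39°) = 1.51751
y = ρ sin φ = 2.02962 × sin(318.39°) = -1.34778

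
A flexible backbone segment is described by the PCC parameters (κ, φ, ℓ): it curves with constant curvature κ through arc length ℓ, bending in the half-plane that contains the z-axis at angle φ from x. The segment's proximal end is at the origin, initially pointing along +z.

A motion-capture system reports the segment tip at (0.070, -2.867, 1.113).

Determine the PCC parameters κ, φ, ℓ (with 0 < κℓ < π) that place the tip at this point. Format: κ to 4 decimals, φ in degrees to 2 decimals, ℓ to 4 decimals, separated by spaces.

ρ = √(x²+y²) = √(0.070² + -2.867²) = 2.86785
φ = atan2(y, x) mod 360° = atan2(-2.867, 0.070) = 271.3986°
|p|² = ρ² + z² = 2.86785² + 1.113² = 9.46336
κ = 2ρ / |p|² = 2×2.86785 / 9.46336 = 0.60610
θ = 2·atan2(ρ, z) = 2·atan2(2.86785, 1.113) = 2.40119 rad
ℓ = θ/κ = 2.40119/0.60610 = 3.96173

0.6061 271.40 3.9617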